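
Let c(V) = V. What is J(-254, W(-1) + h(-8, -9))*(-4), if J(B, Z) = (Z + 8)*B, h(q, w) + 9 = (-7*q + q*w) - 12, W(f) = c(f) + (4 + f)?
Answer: 118872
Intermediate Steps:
W(f) = 4 + 2*f (W(f) = f + (4 + f) = 4 + 2*f)
h(q, w) = -21 - 7*q + q*w (h(q, w) = -9 + ((-7*q + q*w) - 12) = -9 + (-12 - 7*q + q*w) = -21 - 7*q + q*w)
J(B, Z) = B*(8 + Z) (J(B, Z) = (8 + Z)*B = B*(8 + Z))
J(-254, W(-1) + h(-8, -9))*(-4) = -254*(8 + ((4 + 2*(-1)) + (-21 - 7*(-8) - 8*(-9))))*(-4) = -254*(8 + ((4 - 2) + (-21 + 56 + 72)))*(-4) = -254*(8 + (2 + 107))*(-4) = -254*(8 + 109)*(-4) = -254*117*(-4) = -29718*(-4) = 118872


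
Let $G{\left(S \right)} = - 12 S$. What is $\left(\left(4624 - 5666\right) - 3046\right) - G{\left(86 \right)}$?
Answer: $-3056$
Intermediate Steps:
$\left(\left(4624 - 5666\right) - 3046\right) - G{\left(86 \right)} = \left(\left(4624 - 5666\right) - 3046\right) - \left(-12\right) 86 = \left(-1042 - 3046\right) - -1032 = -4088 + 1032 = -3056$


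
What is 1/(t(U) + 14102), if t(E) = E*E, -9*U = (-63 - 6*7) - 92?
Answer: 81/1181071 ≈ 6.8582e-5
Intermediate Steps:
U = 197/9 (U = -((-63 - 6*7) - 92)/9 = -((-63 - 42) - 92)/9 = -(-105 - 92)/9 = -⅑*(-197) = 197/9 ≈ 21.889)
t(E) = E²
1/(t(U) + 14102) = 1/((197/9)² + 14102) = 1/(38809/81 + 14102) = 1/(1181071/81) = 81/1181071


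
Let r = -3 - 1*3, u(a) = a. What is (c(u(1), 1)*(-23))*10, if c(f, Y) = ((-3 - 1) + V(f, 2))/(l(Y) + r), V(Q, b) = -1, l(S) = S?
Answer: -230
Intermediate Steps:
r = -6 (r = -3 - 3 = -6)
c(f, Y) = -5/(-6 + Y) (c(f, Y) = ((-3 - 1) - 1)/(Y - 6) = (-4 - 1)/(-6 + Y) = -5/(-6 + Y))
(c(u(1), 1)*(-23))*10 = (-5/(-6 + 1)*(-23))*10 = (-5/(-5)*(-23))*10 = (-5*(-1/5)*(-23))*10 = (1*(-23))*10 = -23*10 = -230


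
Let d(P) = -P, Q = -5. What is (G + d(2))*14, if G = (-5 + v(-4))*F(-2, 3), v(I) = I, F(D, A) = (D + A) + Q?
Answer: 476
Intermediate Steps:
F(D, A) = -5 + A + D (F(D, A) = (D + A) - 5 = (A + D) - 5 = -5 + A + D)
G = 36 (G = (-5 - 4)*(-5 + 3 - 2) = -9*(-4) = 36)
(G + d(2))*14 = (36 - 1*2)*14 = (36 - 2)*14 = 34*14 = 476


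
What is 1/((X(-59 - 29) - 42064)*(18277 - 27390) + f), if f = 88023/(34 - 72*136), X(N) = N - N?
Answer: 9758/3740526557833 ≈ 2.6087e-9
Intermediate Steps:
X(N) = 0
f = -88023/9758 (f = 88023/(34 - 9792) = 88023/(-9758) = 88023*(-1/9758) = -88023/9758 ≈ -9.0206)
1/((X(-59 - 29) - 42064)*(18277 - 27390) + f) = 1/((0 - 42064)*(18277 - 27390) - 88023/9758) = 1/(-42064*(-9113) - 88023/9758) = 1/(383329232 - 88023/9758) = 1/(3740526557833/9758) = 9758/3740526557833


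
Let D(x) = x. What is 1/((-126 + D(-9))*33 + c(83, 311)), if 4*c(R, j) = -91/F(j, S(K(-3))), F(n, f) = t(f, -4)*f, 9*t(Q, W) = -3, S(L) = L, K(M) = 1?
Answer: -4/17547 ≈ -0.00022796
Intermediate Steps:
t(Q, W) = -1/3 (t(Q, W) = (1/9)*(-3) = -1/3)
F(n, f) = -f/3
c(R, j) = 273/4 (c(R, j) = (-91/((-1/3*1)))/4 = (-91/(-1/3))/4 = (-91*(-3))/4 = (1/4)*273 = 273/4)
1/((-126 + D(-9))*33 + c(83, 311)) = 1/((-126 - 9)*33 + 273/4) = 1/(-135*33 + 273/4) = 1/(-4455 + 273/4) = 1/(-17547/4) = -4/17547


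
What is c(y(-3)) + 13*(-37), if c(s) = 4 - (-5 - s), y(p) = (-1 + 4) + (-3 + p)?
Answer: -475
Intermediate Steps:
y(p) = p (y(p) = 3 + (-3 + p) = p)
c(s) = 9 + s (c(s) = 4 + (5 + s) = 9 + s)
c(y(-3)) + 13*(-37) = (9 - 3) + 13*(-37) = 6 - 481 = -475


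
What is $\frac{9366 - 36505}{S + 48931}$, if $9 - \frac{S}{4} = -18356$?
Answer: $- \frac{27139}{122391} \approx -0.22174$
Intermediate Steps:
$S = 73460$ ($S = 36 - -73424 = 36 + 73424 = 73460$)
$\frac{9366 - 36505}{S + 48931} = \frac{9366 - 36505}{73460 + 48931} = - \frac{27139}{122391}$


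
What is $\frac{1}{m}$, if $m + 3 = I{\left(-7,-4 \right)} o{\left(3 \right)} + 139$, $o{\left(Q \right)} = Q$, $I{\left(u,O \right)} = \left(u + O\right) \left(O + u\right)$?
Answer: $\frac{1}{499} \approx 0.002004$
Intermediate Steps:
$I{\left(u,O \right)} = \left(O + u\right)^{2}$ ($I{\left(u,O \right)} = \left(O + u\right) \left(O + u\right) = \left(O + u\right)^{2}$)
$m = 499$ ($m = -3 + \left(\left(-4 - 7\right)^{2} \cdot 3 + 139\right) = -3 + \left(\left(-11\right)^{2} \cdot 3 + 139\right) = -3 + \left(121 \cdot 3 + 139\right) = -3 + \left(363 + 139\right) = -3 + 502 = 499$)
$\frac{1}{m} = \frac{1}{499}$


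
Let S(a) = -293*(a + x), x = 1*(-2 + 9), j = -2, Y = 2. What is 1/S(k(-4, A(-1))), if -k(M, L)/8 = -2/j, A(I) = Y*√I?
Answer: 1/293 ≈ 0.0034130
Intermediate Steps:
x = 7 (x = 1*7 = 7)
A(I) = 2*√I
k(M, L) = -8 (k(M, L) = -(-16)/(-2) = -(-16)*(-1)/2 = -8*1 = -8)
S(a) = -2051 - 293*a (S(a) = -293*(a + 7) = -293*(7 + a) = -2051 - 293*a)
1/S(k(-4, A(-1))) = 1/(-2051 - 293*(-8)) = 1/(-2051 + 2344) = 1/293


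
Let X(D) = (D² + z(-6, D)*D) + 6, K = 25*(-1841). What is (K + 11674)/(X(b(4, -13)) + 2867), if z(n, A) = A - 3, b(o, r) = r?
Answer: -34351/3250 ≈ -10.570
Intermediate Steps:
z(n, A) = -3 + A
K = -46025
X(D) = 6 + D² + D*(-3 + D) (X(D) = (D² + (-3 + D)*D) + 6 = (D² + D*(-3 + D)) + 6 = 6 + D² + D*(-3 + D))
(K + 11674)/(X(b(4, -13)) + 2867) = (-46025 + 11674)/((6 + (-13)² - 13*(-3 - 13)) + 2867) = -34351/((6 + 169 - 13*(-16)) + 2867) = -34351/((6 + 169 + 208) + 2867) = -34351/(383 + 2867) = -34351/3250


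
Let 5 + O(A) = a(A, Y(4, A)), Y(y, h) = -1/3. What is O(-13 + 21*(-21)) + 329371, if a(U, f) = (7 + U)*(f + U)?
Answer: 532453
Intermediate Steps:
Y(y, h) = -1/3 (Y(y, h) = -1*1/3 = -1/3)
a(U, f) = (7 + U)*(U + f)
O(A) = -22/3 + A**2 + 20*A/3 (O(A) = -5 + (A**2 + 7*A + 7*(-1/3) + A*(-1/3)) = -5 + (A**2 + 7*A - 7/3 - A/3) = -5 + (-7/3 + A**2 + 20*A/3) = -22/3 + A**2 + 20*A/3)
O(-13 + 21*(-21)) + 329371 = (-22/3 + (-13 + 21*(-21))**2 + 20*(-13 + 21*(-21))/3) + 329371 = (-22/3 + (-13 - 441)**2 + 20*(-13 - 441)/3) + 329371 = (-22/3 + (-454)**2 + (20/3)*(-454)) + 329371 = (-22/3 + 206116 - 9080/3) + 329371 = 203082 + 329371 = 532453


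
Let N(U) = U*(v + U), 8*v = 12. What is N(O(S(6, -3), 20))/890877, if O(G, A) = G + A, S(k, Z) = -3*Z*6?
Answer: 5587/890877 ≈ 0.0062713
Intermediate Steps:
v = 3/2 (v = (1/8)*12 = 3/2 ≈ 1.5000)
S(k, Z) = -18*Z
O(G, A) = A + G
N(U) = U*(3/2 + U)
N(O(S(6, -3), 20))/890877 = ((20 - 18*(-3))*(3 + 2*(20 - 18*(-3)))/2)/890877 = ((20 + 54)*(3 + 2*(20 + 54))/2)*(1/890877) = ((1/2)*74*(3 + 2*74))*(1/890877) = ((1/2)*74*(3 + 148))*(1/890877) = ((1/2)*74*151)*(1/890877) = 5587*(1/890877) = 5587/890877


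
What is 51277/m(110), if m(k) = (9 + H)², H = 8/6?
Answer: 461493/961 ≈ 480.22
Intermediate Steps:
H = 4/3 (H = 8*(⅙) = 4/3 ≈ 1.3333)
m(k) = 961/9 (m(k) = (9 + 4/3)² = (31/3)² = 961/9)
51277/m(110) = 51277/(961/9) = 51277*(9/961) = 461493/961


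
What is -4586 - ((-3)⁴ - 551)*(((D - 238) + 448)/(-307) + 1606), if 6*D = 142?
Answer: 690636044/921 ≈ 7.4988e+5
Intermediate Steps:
D = 71/3 (D = (⅙)*142 = 71/3 ≈ 23.667)
-4586 - ((-3)⁴ - 551)*(((D - 238) + 448)/(-307) + 1606) = -4586 - ((-3)⁴ - 551)*(((71/3 - 238) + 448)/(-307) + 1606) = -4586 - (81 - 551)*((-643/3 + 448)*(-1/307) + 1606) = -4586 - (-470)*((701/3)*(-1/307) + 1606) = -4586 - (-470)*(-701/921 + 1606) = -4586 - (-470)*1478425/921 = -4586 - 1*(-694859750/921) = -4586 + 694859750/921 = 690636044/921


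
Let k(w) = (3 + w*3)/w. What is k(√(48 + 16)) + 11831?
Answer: 94675/8 ≈ 11834.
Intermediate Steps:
k(w) = (3 + 3*w)/w
k(√(48 + 16)) + 11831 = (3 + 3/(√(48 + 16))) + 11831 = (3 + 3/(√64)) + 11831 = (3 + 3/8) + 11831 = 27/8 + 11831 = 94675/8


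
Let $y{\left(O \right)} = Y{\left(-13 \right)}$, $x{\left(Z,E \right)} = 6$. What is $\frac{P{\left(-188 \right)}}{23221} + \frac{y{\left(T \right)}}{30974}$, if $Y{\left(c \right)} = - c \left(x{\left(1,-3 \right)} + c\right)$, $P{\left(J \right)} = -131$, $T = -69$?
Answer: $- \frac{6170705}{719247254} \approx -0.0085794$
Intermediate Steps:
$Y{\left(c \right)} = - c \left(6 + c\right)$
$y{\left(O \right)} = -91$ ($y{\left(O \right)} = \left(-1\right) \left(-13\right) \left(6 - 13\right) = \left(-1\right) \left(-13\right) \left(-7\right) = -91$)
$\frac{P{\left(-188 \right)}}{23221} + \frac{y{\left(T \right)}}{30974} = - \frac{131}{23221} - \frac{91}{30974} = - \frac{6170705}{719247254}$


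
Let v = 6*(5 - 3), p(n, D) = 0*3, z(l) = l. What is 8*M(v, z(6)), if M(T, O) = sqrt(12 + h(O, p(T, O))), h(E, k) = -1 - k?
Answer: 8*sqrt(11) ≈ 26.533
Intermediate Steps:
p(n, D) = 0
v = 12 (v = 6*2 = 12)
M(T, O) = sqrt(11) (M(T, O) = sqrt(12 + (-1 - 1*0)) = sqrt(12 + (-1 + 0)) = sqrt(12 - 1) = sqrt(11))
8*M(v, z(6)) = 8*sqrt(11)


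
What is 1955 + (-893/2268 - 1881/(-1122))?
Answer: 75426437/38556 ≈ 1956.3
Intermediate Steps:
1955 + (-893/2268 - 1881/(-1122)) = 1955 + (-893*1/2268 - 1881*(-1/1122)) = 1955 + (-893/2268 + 57/34) = 1955 + 49457/38556 = 75426437/38556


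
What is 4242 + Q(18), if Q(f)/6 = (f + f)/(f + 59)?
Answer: 326850/77 ≈ 4244.8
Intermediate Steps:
Q(f) = 12*f/(59 + f) (Q(f) = 6*((f + f)/(f + 59)) = 6*((2*f)/(59 + f)) = 6*(2*f/(59 + f)) = 12*f/(59 + f))
4242 + Q(18) = 4242 + 12*18/(59 + 18) = 4242 + 12*18/77 = 4242 + 12*18*(1/77) = 4242 + 216/77 = 326850/77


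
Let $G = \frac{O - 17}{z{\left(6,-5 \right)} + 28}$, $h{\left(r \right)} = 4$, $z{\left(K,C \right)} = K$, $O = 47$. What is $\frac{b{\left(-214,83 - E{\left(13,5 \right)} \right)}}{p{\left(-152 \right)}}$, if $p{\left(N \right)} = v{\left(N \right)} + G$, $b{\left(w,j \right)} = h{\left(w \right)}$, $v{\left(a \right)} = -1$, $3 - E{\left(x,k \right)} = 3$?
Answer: $-34$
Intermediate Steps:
$E{\left(x,k \right)} = 0$ ($E{\left(x,k \right)} = 3 - 3 = 0$)
$G = \frac{15}{17}$ ($G = \frac{47 - 17}{6 + 28} = \frac{30}{34} = 30 \cdot \frac{1}{34} = \frac{15}{17} \approx 0.88235$)
$b{\left(w,j \right)} = 4$
$p{\left(N \right)} = - \frac{2}{17}$ ($p{\left(N \right)} = -1 + \frac{15}{17} = - \frac{2}{17}$)
$\frac{b{\left(-214,83 - E{\left(13,5 \right)} \right)}}{p{\left(-152 \right)}} = \frac{4}{- \frac{2}{17}} = 4 \left(- \frac{17}{2}\right) = -34$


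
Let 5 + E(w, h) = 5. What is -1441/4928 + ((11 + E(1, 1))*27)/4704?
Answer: -719/3136 ≈ -0.22927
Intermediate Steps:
E(w, h) = 0 (E(w, h) = -5 + 5 = 0)
-1441/4928 + ((11 + E(1, 1))*27)/4704 = -1441/4928 + ((11 + 0)*27)/4704 = -1441*1/4928 + (11*27)*(1/4704) = -131/448 + 297*(1/4704) = -131/448 + 99/1568 = -719/3136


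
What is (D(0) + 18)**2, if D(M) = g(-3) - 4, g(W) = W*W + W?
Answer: 400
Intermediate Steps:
g(W) = W + W**2 (g(W) = W**2 + W = W + W**2)
D(M) = 2 (D(M) = -3*(1 - 3) - 4 = -3*(-2) - 4 = 6 - 4 = 2)
(D(0) + 18)**2 = (2 + 18)**2 = 20**2 = 400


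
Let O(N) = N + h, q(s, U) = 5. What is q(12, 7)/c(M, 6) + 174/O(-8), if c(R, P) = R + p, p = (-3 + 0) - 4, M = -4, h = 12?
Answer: 947/22 ≈ 43.045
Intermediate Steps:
O(N) = 12 + N (O(N) = N + 12 = 12 + N)
p = -7 (p = -3 - 4 = -7)
c(R, P) = -7 + R (c(R, P) = R - 7 = -7 + R)
q(12, 7)/c(M, 6) + 174/O(-8) = 5/(-7 - 4) + 174/(12 - 8) = 5/(-11) + 174/4 = 5*(-1/11) + 174*(1/4) = -5/11 + 87/2 = 947/22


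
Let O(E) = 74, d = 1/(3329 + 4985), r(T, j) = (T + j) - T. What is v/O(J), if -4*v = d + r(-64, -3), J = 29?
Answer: 24941/2460944 ≈ 0.010135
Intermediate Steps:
r(T, j) = j
d = 1/8314 ≈ 0.00012028
v = 24941/33256 (v = -(1/8314 - 3)/4 = -1/4*(-24941/8314) = 24941/33256 ≈ 0.74997)
v/O(J) = (24941/33256)/74 = (24941/33256)*(1/74) = 24941/2460944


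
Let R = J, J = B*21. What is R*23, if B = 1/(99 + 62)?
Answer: 3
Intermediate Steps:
B = 1/161 ≈ 0.0062112
J = 3/23 (J = (1/161)*21 = 3/23 ≈ 0.13043)
R = 3/23 ≈ 0.13043
R*23 = (3/23)*23 = 3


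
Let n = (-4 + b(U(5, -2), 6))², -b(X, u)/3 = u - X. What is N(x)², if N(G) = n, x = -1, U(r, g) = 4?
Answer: 10000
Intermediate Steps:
b(X, u) = -3*u + 3*X (b(X, u) = -3*(u - X) = -3*u + 3*X)
n = 100 (n = (-4 + (-3*6 + 3*4))² = (-4 + (-18 + 12))² = (-4 - 6)² = (-10)² = 100)
N(G) = 100
N(x)² = 100² = 10000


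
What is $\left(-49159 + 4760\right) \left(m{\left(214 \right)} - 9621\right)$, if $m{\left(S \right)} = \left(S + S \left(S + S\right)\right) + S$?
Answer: $-3658433201$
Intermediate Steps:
$m{\left(S \right)} = 2 S + 2 S^{2}$ ($m{\left(S \right)} = \left(S + S 2 S\right) + S = \left(S + 2 S^{2}\right) + S = 2 S + 2 S^{2}$)
$\left(-49159 + 4760\right) \left(m{\left(214 \right)} - 9621\right) = \left(-49159 + 4760\right) \left(2 \cdot 214 \left(1 + 214\right) - 9621\right) = - 44399 \left(2 \cdot 214 \cdot 215 - 9621\right) = - 44399 \left(92020 - 9621\right) = \left(-44399\right) 82399 = -3658433201$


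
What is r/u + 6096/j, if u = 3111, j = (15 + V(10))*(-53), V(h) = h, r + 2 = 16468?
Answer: 2852794/4122075 ≈ 0.69208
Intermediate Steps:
r = 16466 (r = -2 + 16468 = 16466)
j = -1325 (j = (15 + 10)*(-53) = 25*(-53) = -1325)
r/u + 6096/j = 16466/3111 + 6096/(-1325) = 16466*(1/3111) + 6096*(-1/1325) = 16466/3111 - 6096/1325 = 2852794/4122075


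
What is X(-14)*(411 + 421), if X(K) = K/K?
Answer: 832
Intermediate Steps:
X(K) = 1
X(-14)*(411 + 421) = 1*(411 + 421) = 1*832 = 832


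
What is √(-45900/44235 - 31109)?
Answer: I*√30061287161/983 ≈ 176.38*I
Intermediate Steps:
√(-45900/44235 - 31109) = √(-45900*1/44235 - 31109) = √(-1020/983 - 31109) = √(-30581167/983) = I*√30061287161/983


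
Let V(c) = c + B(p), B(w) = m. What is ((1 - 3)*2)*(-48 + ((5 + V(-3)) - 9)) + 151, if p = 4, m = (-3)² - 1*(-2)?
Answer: 327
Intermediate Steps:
m = 11 (m = 9 + 2 = 11)
B(w) = 11
V(c) = 11 + c (V(c) = c + 11 = 11 + c)
((1 - 3)*2)*(-48 + ((5 + V(-3)) - 9)) + 151 = ((1 - 3)*2)*(-48 + ((5 + (11 - 3)) - 9)) + 151 = (-2*2)*(-48 + ((5 + 8) - 9)) + 151 = -4*(-48 + (13 - 9)) + 151 = -4*(-48 + 4) + 151 = -4*(-44) + 151 = 176 + 151 = 327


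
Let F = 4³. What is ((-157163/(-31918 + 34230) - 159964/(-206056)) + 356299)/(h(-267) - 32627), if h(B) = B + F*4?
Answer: -21213669191221/1943598905392 ≈ -10.915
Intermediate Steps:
F = 64
h(B) = 256 + B (h(B) = B + 64*4 = B + 256 = 256 + B)
((-157163/(-31918 + 34230) - 159964/(-206056)) + 356299)/(h(-267) - 32627) = ((-157163/(-31918 + 34230) - 159964/(-206056)) + 356299)/((256 - 267) - 32627) = ((-157163/2312 - 159964*(-1/206056)) + 356299)/(-11 - 32627) = ((-157163*1/2312 + 39991/51514) + 356299)/(-32638) = ((-157163/2312 + 39991/51514) + 356299)*(-1/32638) = (-4001817795/59550184 + 356299)*(-1/32638) = (21213669191221/59550184)*(-1/32638) = -21213669191221/1943598905392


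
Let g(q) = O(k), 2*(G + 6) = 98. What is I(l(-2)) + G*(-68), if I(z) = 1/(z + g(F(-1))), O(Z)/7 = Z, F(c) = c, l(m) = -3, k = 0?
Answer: -8773/3 ≈ -2924.3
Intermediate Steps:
G = 43 (G = -6 + (½)*98 = -6 + 49 = 43)
O(Z) = 7*Z
g(q) = 0 (g(q) = 7*0 = 0)
I(z) = 1/z (I(z) = 1/(z + 0) = 1/z)
I(l(-2)) + G*(-68) = 1/(-3) + 43*(-68) = -⅓ - 2924 = -8773/3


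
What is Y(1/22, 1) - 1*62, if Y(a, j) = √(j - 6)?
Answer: -62 + I*√5 ≈ -62.0 + 2.2361*I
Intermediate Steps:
Y(a, j) = √(-6 + j)
Y(1/22, 1) - 1*62 = √(-6 + 1) - 1*62 = √(-5) - 62 = I*√5 - 62 = -62 + I*√5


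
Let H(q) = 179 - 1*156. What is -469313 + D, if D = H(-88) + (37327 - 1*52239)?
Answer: -484202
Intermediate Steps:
H(q) = 23 (H(q) = 179 - 156 = 23)
D = -14889 (D = 23 + (37327 - 1*52239) = 23 + (37327 - 52239) = 23 - 14912 = -14889)
-469313 + D = -469313 - 14889 = -484202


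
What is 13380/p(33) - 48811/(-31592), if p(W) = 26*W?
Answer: 7039103/410696 ≈ 17.139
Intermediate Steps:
13380/p(33) - 48811/(-31592) = 13380/((26*33)) - 48811/(-31592) = 13380/858 - 48811*(-1/31592) = 13380*(1/858) + 48811/31592 = 2230/143 + 48811/31592 = 7039103/410696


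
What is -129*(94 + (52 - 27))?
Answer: -15351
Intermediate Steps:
-129*(94 + (52 - 27)) = -129*(94 + 25) = -129*119 = -15351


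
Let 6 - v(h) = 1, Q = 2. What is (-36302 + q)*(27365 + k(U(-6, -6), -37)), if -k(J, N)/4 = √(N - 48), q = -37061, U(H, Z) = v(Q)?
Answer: -2007578495 + 293452*I*√85 ≈ -2.0076e+9 + 2.7055e+6*I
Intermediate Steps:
v(h) = 5 (v(h) = 6 - 1*1 = 6 - 1 = 5)
U(H, Z) = 5
k(J, N) = -4*√(-48 + N) (k(J, N) = -4*√(N - 48) = -4*√(-48 + N))
(-36302 + q)*(27365 + k(U(-6, -6), -37)) = (-36302 - 37061)*(27365 - 4*√(-48 - 37)) = -73363*(27365 - 4*I*√85) = -2007578495 + 293452*I*√85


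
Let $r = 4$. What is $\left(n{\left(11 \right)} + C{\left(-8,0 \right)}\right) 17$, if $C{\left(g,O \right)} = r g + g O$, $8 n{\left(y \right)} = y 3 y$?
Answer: $\frac{1819}{8} \approx 227.38$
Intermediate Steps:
$n{\left(y \right)} = \frac{3 y^{2}}{8}$ ($n{\left(y \right)} = \frac{y 3 y}{8} = \frac{3 y y}{8} = \frac{3 y^{2}}{8}$)
$C{\left(g,O \right)} = 4 g + O g$ ($C{\left(g,O \right)} = 4 g + g O = 4 g + O g$)
$\left(n{\left(11 \right)} + C{\left(-8,0 \right)}\right) 17 = \left(\frac{3 \cdot 11^{2}}{8} - 8 \left(4 + 0\right)\right) 17 = \left(\frac{3}{8} \cdot 121 - 32\right) 17 = \left(\frac{363}{8} - 32\right) 17 = \frac{107}{8} \cdot 17 = \frac{1819}{8}$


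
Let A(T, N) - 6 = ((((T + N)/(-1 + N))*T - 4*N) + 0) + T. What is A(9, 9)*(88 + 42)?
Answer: -195/2 ≈ -97.500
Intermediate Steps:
A(T, N) = 6 + T - 4*N + T*(N + T)/(-1 + N) (A(T, N) = 6 + (((((T + N)/(-1 + N))*T - 4*N) + 0) + T) = 6 + (((((N + T)/(-1 + N))*T - 4*N) + 0) + T) = 6 + (((T*(N + T)/(-1 + N) - 4*N) + 0) + T) = 6 + (((-4*N + T*(N + T)/(-1 + N)) + 0) + T) = 6 + ((-4*N + T*(N + T)/(-1 + N)) + T) = 6 + (T - 4*N + T*(N + T)/(-1 + N)) = 6 + T - 4*N + T*(N + T)/(-1 + N))
A(9, 9)*(88 + 42) = ((-6 + 9**2 - 1*9 - 4*9**2 + 10*9 + 2*9*9)/(-1 + 9))*(88 + 42) = ((-6 + 81 - 9 - 4*81 + 90 + 162)/8)*130 = ((-6 + 81 - 9 - 324 + 90 + 162)/8)*130 = ((1/8)*(-6))*130 = -3/4*130 = -195/2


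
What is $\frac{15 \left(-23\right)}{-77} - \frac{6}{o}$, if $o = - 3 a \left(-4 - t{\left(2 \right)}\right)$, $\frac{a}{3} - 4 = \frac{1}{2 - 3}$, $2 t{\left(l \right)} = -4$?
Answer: $\frac{3028}{693} \approx 4.3694$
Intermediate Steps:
$t{\left(l \right)} = -2$ ($t{\left(l \right)} = \frac{1}{2} \left(-4\right) = -2$)
$a = 9$ ($a = 12 + \frac{3}{2 - 3} = 12 + \frac{3}{-1} = 12 + 3 \left(-1\right) = 12 - 3 = 9$)
$o = 54$ ($o = \left(-3\right) 9 \left(-4 - -2\right) = - 27 \left(-4 + 2\right) = \left(-27\right) \left(-2\right) = 54$)
$\frac{15 \left(-23\right)}{-77} - \frac{6}{o} = \frac{15 \left(-23\right)}{-77} - \frac{6}{54} = \left(-345\right) \left(- \frac{1}{77}\right) - \frac{1}{9} = \frac{345}{77} - \frac{1}{9} = \frac{3028}{693}$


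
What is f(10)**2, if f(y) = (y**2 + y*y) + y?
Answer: 44100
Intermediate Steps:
f(y) = y + 2*y**2 (f(y) = (y**2 + y**2) + y = 2*y**2 + y = y + 2*y**2)
f(10)**2 = (10*(1 + 2*10))**2 = (10*(1 + 20))**2 = (10*21)**2 = 210**2 = 44100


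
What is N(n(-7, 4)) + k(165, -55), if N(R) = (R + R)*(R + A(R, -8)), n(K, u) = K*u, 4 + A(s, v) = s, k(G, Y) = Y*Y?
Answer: 6385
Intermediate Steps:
k(G, Y) = Y²
A(s, v) = -4 + s
N(R) = 2*R*(-4 + 2*R) (N(R) = (R + R)*(R + (-4 + R)) = (2*R)*(-4 + 2*R) = 2*R*(-4 + 2*R))
N(n(-7, 4)) + k(165, -55) = 4*(-7*4)*(-2 - 7*4) + (-55)² = 4*(-28)*(-2 - 28) + 3025 = 4*(-28)*(-30) + 3025 = 3360 + 3025 = 6385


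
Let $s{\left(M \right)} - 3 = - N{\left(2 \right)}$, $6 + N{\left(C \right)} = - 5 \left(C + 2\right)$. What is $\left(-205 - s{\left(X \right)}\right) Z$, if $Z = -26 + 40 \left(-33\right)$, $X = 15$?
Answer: $314964$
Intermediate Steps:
$N{\left(C \right)} = -16 - 5 C$ ($N{\left(C \right)} = -6 - 5 \left(C + 2\right) = -6 - 5 \left(2 + C\right) = -6 - \left(10 + 5 C\right) = -16 - 5 C$)
$Z = -1346$ ($Z = -26 - 1320 = -1346$)
$s{\left(M \right)} = 29$ ($s{\left(M \right)} = 3 - \left(-16 - 10\right) = 3 - -26 = 3 + 26 = 29$)
$\left(-205 - s{\left(X \right)}\right) Z = \left(-205 - 29\right) \left(-1346\right) = \left(-234\right) \left(-1346\right) = 314964$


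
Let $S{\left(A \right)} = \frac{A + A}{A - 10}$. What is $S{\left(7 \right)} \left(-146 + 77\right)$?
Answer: $322$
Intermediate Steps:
$S{\left(A \right)} = \frac{2 A}{-10 + A}$
$S{\left(7 \right)} \left(-146 + 77\right) = 2 \cdot 7 \frac{1}{-10 + 7} \left(-146 + 77\right) = 2 \cdot 7 \frac{1}{-3} \left(-69\right) = 2 \cdot 7 \left(- \frac{1}{3}\right) \left(-69\right) = \left(- \frac{14}{3}\right) \left(-69\right) = 322$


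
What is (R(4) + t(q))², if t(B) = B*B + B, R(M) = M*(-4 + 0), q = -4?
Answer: 16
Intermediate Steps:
R(M) = -4*M (R(M) = M*(-4) = -4*M)
t(B) = B + B² (t(B) = B² + B = B + B²)
(R(4) + t(q))² = (-4*4 - 4*(1 - 4))² = (-16 - 4*(-3))² = (-16 + 12)² = (-4)² = 16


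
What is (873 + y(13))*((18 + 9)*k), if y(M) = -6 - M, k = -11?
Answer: -253638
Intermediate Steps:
(873 + y(13))*((18 + 9)*k) = (873 + (-6 - 1*13))*((18 + 9)*(-11)) = (873 + (-6 - 13))*(27*(-11)) = (873 - 19)*(-297) = 854*(-297) = -253638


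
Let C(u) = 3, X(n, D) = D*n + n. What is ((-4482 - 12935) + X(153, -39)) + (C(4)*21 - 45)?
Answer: -23213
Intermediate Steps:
X(n, D) = n + D*n
((-4482 - 12935) + X(153, -39)) + (C(4)*21 - 45) = ((-4482 - 12935) + 153*(1 - 39)) + (3*21 - 45) = (-17417 + 153*(-38)) + (63 - 45) = (-17417 - 5814) + 18 = -23231 + 18 = -23213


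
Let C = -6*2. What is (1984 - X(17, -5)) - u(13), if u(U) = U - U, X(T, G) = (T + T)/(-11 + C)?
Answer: 45666/23 ≈ 1985.5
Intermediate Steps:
C = -12
X(T, G) = -2*T/23 (X(T, G) = (T + T)/(-11 - 12) = (2*T)/(-23) = (2*T)*(-1/23) = -2*T/23)
u(U) = 0
(1984 - X(17, -5)) - u(13) = (1984 - (-2)*17/23) - 1*0 = (1984 - 1*(-34/23)) + 0 = (1984 + 34/23) + 0 = 45666/23 + 0 = 45666/23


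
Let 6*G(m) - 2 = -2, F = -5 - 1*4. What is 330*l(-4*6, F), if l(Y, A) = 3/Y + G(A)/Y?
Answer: -165/4 ≈ -41.250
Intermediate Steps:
F = -9 (F = -5 - 4 = -9)
G(m) = 0 (G(m) = 1/3 + (1/6)*(-2) = 1/3 - 1/3 = 0)
l(Y, A) = 3/Y (l(Y, A) = 3/Y + 0/Y = 3/Y + 0 = 3/Y)
330*l(-4*6, F) = 330*(3/((-4*6))) = 330*(3/(-24)) = 330*(3*(-1/24)) = 330*(-1/8) = -165/4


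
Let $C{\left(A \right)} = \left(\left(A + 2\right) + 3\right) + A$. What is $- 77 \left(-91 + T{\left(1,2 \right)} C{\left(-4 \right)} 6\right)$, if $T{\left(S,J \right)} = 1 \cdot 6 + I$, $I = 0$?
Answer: $15323$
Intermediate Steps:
$C{\left(A \right)} = 5 + 2 A$ ($C{\left(A \right)} = \left(\left(2 + A\right) + 3\right) + A = \left(5 + A\right) + A = 5 + 2 A$)
$T{\left(S,J \right)} = 6$ ($T{\left(S,J \right)} = 1 \cdot 6 + 0 = 6 + 0 = 6$)
$- 77 \left(-91 + T{\left(1,2 \right)} C{\left(-4 \right)} 6\right) = - 77 \left(-91 + 6 \left(5 + 2 \left(-4\right)\right) 6\right) = - 77 \left(-91 + 6 \left(5 - 8\right) 6\right) = - 77 \left(-91 + 6 \left(-3\right) 6\right) = - 77 \left(-91 - 108\right) = \left(-77\right) \left(-199\right) = 15323$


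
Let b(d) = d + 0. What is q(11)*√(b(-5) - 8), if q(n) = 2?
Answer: 2*I*√13 ≈ 7.2111*I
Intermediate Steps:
b(d) = d
q(11)*√(b(-5) - 8) = 2*√(-5 - 8) = 2*√(-13) = 2*(I*√13) = 2*I*√13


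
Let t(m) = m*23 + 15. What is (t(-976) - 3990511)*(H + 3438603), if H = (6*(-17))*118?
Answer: -13750621483248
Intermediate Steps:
t(m) = 15 + 23*m (t(m) = 23*m + 15 = 15 + 23*m)
H = -12036 (H = -102*118 = -12036)
(t(-976) - 3990511)*(H + 3438603) = ((15 + 23*(-976)) - 3990511)*(-12036 + 3438603) = ((15 - 22448) - 3990511)*3426567 = (-22433 - 3990511)*3426567 = -4012944*3426567 = -13750621483248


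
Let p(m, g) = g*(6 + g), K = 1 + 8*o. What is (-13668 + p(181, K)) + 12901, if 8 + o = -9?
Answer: 16648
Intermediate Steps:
o = -17 (o = -8 - 9 = -17)
K = -135 (K = 1 + 8*(-17) = 1 - 136 = -135)
(-13668 + p(181, K)) + 12901 = (-13668 - 135*(6 - 135)) + 12901 = (-13668 - 135*(-129)) + 12901 = (-13668 + 17415) + 12901 = 3747 + 12901 = 16648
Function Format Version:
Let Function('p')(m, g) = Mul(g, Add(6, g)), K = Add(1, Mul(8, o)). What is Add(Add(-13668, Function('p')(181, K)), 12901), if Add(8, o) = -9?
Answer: 16648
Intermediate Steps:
o = -17 (o = Add(-8, -9) = -17)
K = -135 (K = Add(1, Mul(8, -17)) = Add(1, -136) = -135)
Add(Add(-13668, Function('p')(181, K)), 12901) = Add(Add(-13668, Mul(-135, Add(6, -135))), 12901) = Add(Add(-13668, Mul(-135, -129)), 12901) = Add(Add(-13668, 17415), 12901) = Add(3747, 12901) = 16648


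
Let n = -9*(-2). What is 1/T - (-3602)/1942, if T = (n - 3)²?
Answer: 406196/218475 ≈ 1.8592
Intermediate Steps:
n = 18
T = 225 (T = (18 - 3)² = 15² = 225)
1/T - (-3602)/1942 = 1/225 - (-3602)/1942 = 1/225 - 1*(-1801/971) = 1/225 + 1801/971 = 406196/218475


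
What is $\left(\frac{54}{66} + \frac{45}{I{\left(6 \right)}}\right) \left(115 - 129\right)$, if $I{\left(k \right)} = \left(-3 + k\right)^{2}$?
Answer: $- \frac{896}{11} \approx -81.455$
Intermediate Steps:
$\left(\frac{54}{66} + \frac{45}{I{\left(6 \right)}}\right) \left(115 - 129\right) = \left(\frac{54}{66} + \frac{45}{\left(-3 + 6\right)^{2}}\right) \left(115 - 129\right) = \left(54 \cdot \frac{1}{66} + \frac{45}{3^{2}}\right) \left(-14\right) = \left(\frac{9}{11} + \frac{45}{9}\right) \left(-14\right) = \left(\frac{9}{11} + 45 \cdot \frac{1}{9}\right) \left(-14\right) = \left(\frac{9}{11} + 5\right) \left(-14\right) = \frac{64}{11} \left(-14\right) = - \frac{896}{11}$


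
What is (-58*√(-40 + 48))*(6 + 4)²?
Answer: -11600*√2 ≈ -16405.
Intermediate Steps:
(-58*√(-40 + 48))*(6 + 4)² = -116*√2*10² = -116*√2*100 = -11600*√2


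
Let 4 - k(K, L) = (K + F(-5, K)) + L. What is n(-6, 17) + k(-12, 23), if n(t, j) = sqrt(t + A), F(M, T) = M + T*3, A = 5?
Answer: 34 + I ≈ 34.0 + 1.0*I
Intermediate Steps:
F(M, T) = M + 3*T
n(t, j) = sqrt(5 + t) (n(t, j) = sqrt(t + 5) = sqrt(5 + t))
k(K, L) = 9 - L - 4*K (k(K, L) = 4 - ((K + (-5 + 3*K)) + L) = 4 - ((-5 + 4*K) + L) = 4 - (-5 + L + 4*K) = 4 + (5 - L - 4*K) = 9 - L - 4*K)
n(-6, 17) + k(-12, 23) = sqrt(5 - 6) + (9 - 1*23 - 4*(-12)) = sqrt(-1) + (9 - 23 + 48) = I + 34 = 34 + I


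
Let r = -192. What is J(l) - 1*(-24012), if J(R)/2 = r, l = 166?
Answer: 23628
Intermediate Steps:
J(R) = -384 (J(R) = 2*(-192) = -384)
J(l) - 1*(-24012) = -384 - 1*(-24012) = -384 + 24012 = 23628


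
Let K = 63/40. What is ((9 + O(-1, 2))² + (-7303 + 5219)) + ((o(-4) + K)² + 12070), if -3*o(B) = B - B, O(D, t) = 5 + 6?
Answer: 16621569/1600 ≈ 10388.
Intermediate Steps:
O(D, t) = 11
o(B) = 0 (o(B) = -(B - B)/3 = -⅓*0 = 0)
K = 63/40 (K = 63*(1/40) = 63/40 ≈ 1.5750)
((9 + O(-1, 2))² + (-7303 + 5219)) + ((o(-4) + K)² + 12070) = ((9 + 11)² + (-7303 + 5219)) + ((0 + 63/40)² + 12070) = (20² - 2084) + ((63/40)² + 12070) = (400 - 2084) + (3969/1600 + 12070) = -1684 + 19315969/1600 = 16621569/1600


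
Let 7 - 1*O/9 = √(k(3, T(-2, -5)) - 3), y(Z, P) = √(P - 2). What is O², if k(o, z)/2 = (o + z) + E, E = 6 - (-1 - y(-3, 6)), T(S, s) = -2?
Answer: 5346 - 1134*√17 ≈ 670.40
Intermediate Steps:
y(Z, P) = √(-2 + P)
E = 9 (E = 6 - (-1 - √(-2 + 6)) = 6 - (-1 - √4) = 6 - (-1 - 1*2) = 6 - (-1 - 2) = 6 - 1*(-3) = 6 + 3 = 9)
k(o, z) = 18 + 2*o + 2*z (k(o, z) = 2*((o + z) + 9) = 2*(9 + o + z) = 18 + 2*o + 2*z)
O = 63 - 9*√17 (O = 63 - 9*√((18 + 2*3 + 2*(-2)) - 3) = 63 - 9*√((18 + 6 - 4) - 3) = 63 - 9*√(20 - 3) = 63 - 9*√17 ≈ 25.892)
O² = (63 - 9*√17)²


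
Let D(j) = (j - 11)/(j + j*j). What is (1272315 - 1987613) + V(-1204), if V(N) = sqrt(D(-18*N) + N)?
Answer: -715298 + I*sqrt(7378362961882747198)/78282876 ≈ -7.153e+5 + 34.699*I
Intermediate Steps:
D(j) = (-11 + j)/(j + j**2)
V(N) = sqrt(N - (-11 - 18*N)/(18*N*(1 - 18*N))) (V(N) = sqrt((-11 - 18*N)/(((-18*N))*(1 - 18*N)) + N) = sqrt((-1/(18*N))*(-11 - 18*N)/(1 - 18*N) + N) = sqrt(-(-11 - 18*N)/(18*N*(1 - 18*N)) + N) = sqrt(N - (-11 - 18*N)/(18*N*(1 - 18*N))))
(1272315 - 1987613) + V(-1204) = (1272315 - 1987613) + sqrt(-36/(-1 + 18*(-1204)) + 36*(-1204) - 22/(-1204*(-1 + 18*(-1204))))/6 = -715298 + sqrt(-36/(-1 - 21672) - 43344 - 22*(-1/1204)/(-1 - 21672))/6 = -715298 + sqrt(-36/(-21673) - 43344 - 22*(-1/1204)/(-21673))/6 = -715298 + sqrt(-36*(-1/21673) - 43344 - 22*(-1/1204)*(-1/21673))/6 = -715298 + sqrt(36/21673 - 43344 - 11/13047146)/6 = -715298 + sqrt(-565515474563/13047146)/6 = -715298 + (I*sqrt(7378362961882747198)/13047146)/6 = -715298 + I*sqrt(7378362961882747198)/78282876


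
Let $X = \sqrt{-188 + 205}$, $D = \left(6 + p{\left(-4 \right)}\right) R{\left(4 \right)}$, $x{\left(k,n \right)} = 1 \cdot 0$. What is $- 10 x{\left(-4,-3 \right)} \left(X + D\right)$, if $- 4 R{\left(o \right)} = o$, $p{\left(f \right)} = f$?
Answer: $0$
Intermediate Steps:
$x{\left(k,n \right)} = 0$
$R{\left(o \right)} = - \frac{o}{4}$
$D = -2$ ($D = \left(6 - 4\right) \left(\left(- \frac{1}{4}\right) 4\right) = 2 \left(-1\right) = -2$)
$X = \sqrt{17} \approx 4.1231$
$- 10 x{\left(-4,-3 \right)} \left(X + D\right) = \left(-10\right) 0 \left(\sqrt{17} - 2\right) = 0 \left(-2 + \sqrt{17}\right) = 0$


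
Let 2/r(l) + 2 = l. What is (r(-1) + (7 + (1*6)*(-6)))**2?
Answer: 7921/9 ≈ 880.11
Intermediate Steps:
r(l) = 2/(-2 + l)
(r(-1) + (7 + (1*6)*(-6)))**2 = (2/(-2 - 1) + (7 + (1*6)*(-6)))**2 = (2/(-3) + (7 + 6*(-6)))**2 = (2*(-1/3) + (7 - 36))**2 = (-2/3 - 29)**2 = (-89/3)**2 = 7921/9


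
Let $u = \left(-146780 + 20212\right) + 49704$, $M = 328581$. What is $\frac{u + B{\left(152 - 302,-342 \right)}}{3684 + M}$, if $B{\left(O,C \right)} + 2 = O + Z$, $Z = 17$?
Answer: $- \frac{76999}{332265} \approx -0.23174$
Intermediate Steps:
$u = -76864$ ($u = -126568 + 49704 = -76864$)
$B{\left(O,C \right)} = 15 + O$ ($B{\left(O,C \right)} = -2 + \left(O + 17\right) = -2 + \left(17 + O\right) = 15 + O$)
$\frac{u + B{\left(152 - 302,-342 \right)}}{3684 + M} = \frac{-76864 + \left(15 + \left(152 - 302\right)\right)}{3684 + 328581} = \frac{-76864 + \left(15 + \left(152 - 302\right)\right)}{332265} = \left(-76864 + \left(15 - 150\right)\right) \frac{1}{332265} = \left(-76864 - 135\right) \frac{1}{332265} = \left(-76999\right) \frac{1}{332265} = - \frac{76999}{332265}$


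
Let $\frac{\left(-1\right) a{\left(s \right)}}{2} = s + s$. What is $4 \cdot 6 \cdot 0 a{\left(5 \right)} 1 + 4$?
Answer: $4$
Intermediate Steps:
$a{\left(s \right)} = - 4 s$ ($a{\left(s \right)} = - 2 \left(s + s\right) = - 2 \cdot 2 s = - 4 s$)
$4 \cdot 6 \cdot 0 a{\left(5 \right)} 1 + 4 = 4 \cdot 6 \cdot 0 \left(\left(-4\right) 5\right) 1 + 4 = 4 \cdot 0 \left(-20\right) 1 + 4 = 4 \cdot 0 \cdot 1 + 4 = 4 \cdot 0 + 4 = 0 + 4 = 4$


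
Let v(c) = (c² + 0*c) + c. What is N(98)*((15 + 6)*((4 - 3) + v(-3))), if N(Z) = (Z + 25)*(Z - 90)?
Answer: 144648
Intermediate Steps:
v(c) = c + c² (v(c) = (c² + 0) + c = c² + c = c + c²)
N(Z) = (-90 + Z)*(25 + Z) (N(Z) = (25 + Z)*(-90 + Z) = (-90 + Z)*(25 + Z))
N(98)*((15 + 6)*((4 - 3) + v(-3))) = (-2250 + 98² - 65*98)*((15 + 6)*((4 - 3) - 3*(1 - 3))) = (-2250 + 9604 - 6370)*(21*(1 - 3*(-2))) = 984*(21*(1 + 6)) = 984*(21*7) = 984*147 = 144648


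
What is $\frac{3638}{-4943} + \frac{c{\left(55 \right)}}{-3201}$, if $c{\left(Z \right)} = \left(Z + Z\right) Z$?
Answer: $- \frac{3777308}{1438413} \approx -2.626$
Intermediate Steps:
$c{\left(Z \right)} = 2 Z^{2}$ ($c{\left(Z \right)} = 2 Z Z = 2 Z^{2}$)
$\frac{3638}{-4943} + \frac{c{\left(55 \right)}}{-3201} = \frac{3638}{-4943} + \frac{2 \cdot 55^{2}}{-3201} = 3638 \left(- \frac{1}{4943}\right) + 2 \cdot 3025 \left(- \frac{1}{3201}\right) = - \frac{3638}{4943} + 6050 \left(- \frac{1}{3201}\right) = - \frac{3638}{4943} - \frac{550}{291} = - \frac{3777308}{1438413}$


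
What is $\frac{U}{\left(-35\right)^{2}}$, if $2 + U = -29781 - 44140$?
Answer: $- \frac{73923}{1225} \approx -60.345$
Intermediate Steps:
$U = -73923$ ($U = -2 - 73921 = -73923$)
$\frac{U}{\left(-35\right)^{2}} = - \frac{73923}{\left(-35\right)^{2}} = - \frac{73923}{1225}$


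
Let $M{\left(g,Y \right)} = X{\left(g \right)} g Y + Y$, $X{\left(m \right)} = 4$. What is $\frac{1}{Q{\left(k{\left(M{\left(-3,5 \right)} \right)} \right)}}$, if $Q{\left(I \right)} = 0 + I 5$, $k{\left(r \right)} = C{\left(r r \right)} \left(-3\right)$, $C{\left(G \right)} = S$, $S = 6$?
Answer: $- \frac{1}{90} \approx -0.011111$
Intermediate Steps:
$C{\left(G \right)} = 6$
$M{\left(g,Y \right)} = Y + 4 Y g$ ($M{\left(g,Y \right)} = 4 g Y + Y = 4 Y g + Y = Y + 4 Y g$)
$k{\left(r \right)} = -18$ ($k{\left(r \right)} = 6 \left(-3\right) = -18$)
$Q{\left(I \right)} = 5 I$ ($Q{\left(I \right)} = 0 + 5 I = 5 I$)
$\frac{1}{Q{\left(k{\left(M{\left(-3,5 \right)} \right)} \right)}} = \frac{1}{5 \left(-18\right)} = \frac{1}{-90} = - \frac{1}{90}$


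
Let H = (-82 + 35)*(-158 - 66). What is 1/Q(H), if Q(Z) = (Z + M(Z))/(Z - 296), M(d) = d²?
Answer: 1279/13856164 ≈ 9.2305e-5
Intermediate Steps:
H = 10528 (H = -47*(-224) = 10528)
Q(Z) = (Z + Z²)/(-296 + Z) (Q(Z) = (Z + Z²)/(Z - 296) = (Z + Z²)/(-296 + Z))
1/Q(H) = 1/(10528*(1 + 10528)/(-296 + 10528)) = 1/(10528*10529/10232) = 1/(10528*(1/10232)*10529) = 1/(13856164/1279) = 1279/13856164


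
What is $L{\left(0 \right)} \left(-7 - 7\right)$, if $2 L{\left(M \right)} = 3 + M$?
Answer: $-21$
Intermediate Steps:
$L{\left(M \right)} = \frac{3}{2} + \frac{M}{2}$ ($L{\left(M \right)} = \frac{3 + M}{2} = \frac{3}{2} + \frac{M}{2}$)
$L{\left(0 \right)} \left(-7 - 7\right) = \left(\frac{3}{2} + \frac{1}{2} \cdot 0\right) \left(-7 - 7\right) = \left(\frac{3}{2} + 0\right) \left(-14\right) = \frac{3}{2} \left(-14\right) = -21$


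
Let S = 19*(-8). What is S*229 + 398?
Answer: -34410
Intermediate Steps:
S = -152
S*229 + 398 = -152*229 + 398 = -34808 + 398 = -34410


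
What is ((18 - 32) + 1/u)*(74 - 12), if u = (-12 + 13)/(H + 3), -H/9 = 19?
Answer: -11284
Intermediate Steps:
H = -171 (H = -9*19 = -171)
u = -1/168 (u = (-12 + 13)/(-171 + 3) = 1/(-168) = 1*(-1/168) = -1/168 ≈ -0.0059524)
((18 - 32) + 1/u)*(74 - 12) = ((18 - 32) + 1/(-1/168))*(74 - 12) = (-14 - 168)*62 = -182*62 = -11284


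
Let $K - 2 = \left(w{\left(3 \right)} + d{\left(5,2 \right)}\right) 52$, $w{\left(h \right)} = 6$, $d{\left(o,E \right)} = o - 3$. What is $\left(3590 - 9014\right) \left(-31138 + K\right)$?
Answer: $166625280$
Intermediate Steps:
$d{\left(o,E \right)} = -3 + o$
$K = 418$ ($K = 2 + \left(6 + \left(-3 + 5\right)\right) 52 = 2 + \left(6 + 2\right) 52 = 2 + 8 \cdot 52 = 2 + 416 = 418$)
$\left(3590 - 9014\right) \left(-31138 + K\right) = \left(3590 - 9014\right) \left(-31138 + 418\right) = \left(-5424\right) \left(-30720\right) = 166625280$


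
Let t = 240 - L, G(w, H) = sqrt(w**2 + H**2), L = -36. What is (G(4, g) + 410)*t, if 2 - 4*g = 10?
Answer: 113160 + 552*sqrt(5) ≈ 1.1439e+5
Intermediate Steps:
g = -2 (g = 1/2 - 1/4*10 = 1/2 - 5/2 = -2)
G(w, H) = sqrt(H**2 + w**2)
t = 276 (t = 240 - 1*(-36) = 240 + 36 = 276)
(G(4, g) + 410)*t = (sqrt((-2)**2 + 4**2) + 410)*276 = (sqrt(4 + 16) + 410)*276 = (sqrt(20) + 410)*276 = (2*sqrt(5) + 410)*276 = (410 + 2*sqrt(5))*276 = 113160 + 552*sqrt(5)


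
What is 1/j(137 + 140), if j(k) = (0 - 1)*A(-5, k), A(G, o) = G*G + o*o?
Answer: -1/76754 ≈ -1.3029e-5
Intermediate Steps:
A(G, o) = G**2 + o**2
j(k) = -25 - k**2 (j(k) = (0 - 1)*((-5)**2 + k**2) = -(25 + k**2) = -25 - k**2)
1/j(137 + 140) = 1/(-25 - (137 + 140)**2) = 1/(-25 - 1*277**2) = 1/(-25 - 1*76729) = 1/(-25 - 76729) = 1/(-76754) = -1/76754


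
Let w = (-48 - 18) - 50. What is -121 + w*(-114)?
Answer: 13103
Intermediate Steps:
w = -116 (w = -66 - 50 = -116)
-121 + w*(-114) = -121 - 116*(-114) = -121 + 13224 = 13103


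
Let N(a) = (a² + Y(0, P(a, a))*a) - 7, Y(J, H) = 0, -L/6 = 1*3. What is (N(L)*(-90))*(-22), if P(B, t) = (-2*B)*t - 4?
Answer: 627660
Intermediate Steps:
L = -18 (L = -6*3 = -18)
P(B, t) = -4 - 2*B*t (P(B, t) = -2*B*t - 4 = -4 - 2*B*t)
N(a) = -7 + a² (N(a) = (a² + 0*a) - 7 = (a² + 0) - 7 = a² - 7 = -7 + a²)
(N(L)*(-90))*(-22) = ((-7 + (-18)²)*(-90))*(-22) = ((-7 + 324)*(-90))*(-22) = (317*(-90))*(-22) = -28530*(-22) = 627660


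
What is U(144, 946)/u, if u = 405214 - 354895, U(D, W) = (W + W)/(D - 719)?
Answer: -1892/28933425 ≈ -6.5392e-5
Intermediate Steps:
U(D, W) = 2*W/(-719 + D) (U(D, W) = (2*W)/(-719 + D) = 2*W/(-719 + D))
u = 50319
U(144, 946)/u = (2*946/(-719 + 144))/50319 = (2*946/(-575))*(1/50319) = (2*946*(-1/575))*(1/50319) = -1892/575*1/50319 = -1892/28933425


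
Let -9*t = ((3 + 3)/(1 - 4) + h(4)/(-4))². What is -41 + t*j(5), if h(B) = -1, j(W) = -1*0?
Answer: -41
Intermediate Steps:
j(W) = 0
t = -49/144 (t = -((3 + 3)/(1 - 4) - 1/(-4))²/9 = -(6/(-3) - 1*(-¼))²/9 = -(6*(-⅓) + ¼)²/9 = -(-2 + ¼)²/9 = -(-7/4)²/9 = -⅑*49/16 = -49/144 ≈ -0.34028)
-41 + t*j(5) = -41 - 49/144*0 = -41 + 0 = -41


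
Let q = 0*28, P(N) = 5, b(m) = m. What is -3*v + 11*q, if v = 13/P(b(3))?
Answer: -39/5 ≈ -7.8000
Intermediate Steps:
v = 13/5 ≈ 2.6000
q = 0
-3*v + 11*q = -3*13/5 + 11*0 = -39/5 + 0 = -39/5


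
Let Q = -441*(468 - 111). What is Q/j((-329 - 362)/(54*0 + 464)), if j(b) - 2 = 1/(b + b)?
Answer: -108788967/1150 ≈ -94599.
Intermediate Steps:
Q = -157437 (Q = -441*357 = -157437)
j(b) = 2 + 1/(2*b) (j(b) = 2 + 1/(b + b) = 2 + 1/(2*b))
Q/j((-329 - 362)/(54*0 + 464)) = -157437/(2 + 1/(2*(((-329 - 362)/(54*0 + 464))))) = -157437/(2 + 1/(2*((-691/(0 + 464))))) = -157437/(2 + 1/(2*((-691/464)))) = -157437/(2 + 1/(2*((-691*1/464)))) = -157437/(2 + 1/(2*(-691/464))) = -157437/(2 + (1/2)*(-464/691)) = -157437/(2 - 232/691) = -157437/1150/691 = -157437*691/1150 = -108788967/1150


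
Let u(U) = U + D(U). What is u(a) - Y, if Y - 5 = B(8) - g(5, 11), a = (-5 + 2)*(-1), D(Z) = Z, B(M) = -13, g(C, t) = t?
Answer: 25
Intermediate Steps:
a = 3 (a = -3*(-1) = 3)
u(U) = 2*U (u(U) = U + U = 2*U)
Y = -19 (Y = 5 + (-13 - 1*11) = 5 + (-13 - 11) = 5 - 24 = -19)
u(a) - Y = 2*3 - 1*(-19) = 6 + 19 = 25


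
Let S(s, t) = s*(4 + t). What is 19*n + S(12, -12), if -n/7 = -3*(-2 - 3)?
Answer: -2091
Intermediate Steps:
n = -105 (n = -(-21)*(-2 - 3) = -(-21)*(-5) = -7*15 = -105)
19*n + S(12, -12) = 19*(-105) + 12*(4 - 12) = -1995 + 12*(-8) = -1995 - 96 = -2091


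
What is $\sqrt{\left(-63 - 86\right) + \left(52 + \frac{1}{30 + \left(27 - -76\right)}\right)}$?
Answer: $\frac{10 i \sqrt{17157}}{133} \approx 9.8485 i$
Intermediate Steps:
$\sqrt{\left(-63 - 86\right) + \left(52 + \frac{1}{30 + \left(27 - -76\right)}\right)} = \sqrt{\left(-63 - 86\right) + \left(52 + \frac{1}{30 + \left(27 + 76\right)}\right)} = \sqrt{-149 + \left(52 + \frac{1}{30 + 103}\right)} = \sqrt{-149 + \left(52 + \frac{1}{133}\right)} = \sqrt{-149 + \frac{6917}{133}} = \sqrt{- \frac{12900}{133}} = \frac{10 i \sqrt{17157}}{133}$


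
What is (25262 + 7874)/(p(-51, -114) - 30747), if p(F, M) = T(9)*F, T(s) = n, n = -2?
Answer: -33136/30645 ≈ -1.0813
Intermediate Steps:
T(s) = -2
p(F, M) = -2*F
(25262 + 7874)/(p(-51, -114) - 30747) = (25262 + 7874)/(-2*(-51) - 30747) = 33136/(102 - 30747) = 33136/(-30645) = 33136*(-1/30645) = -33136/30645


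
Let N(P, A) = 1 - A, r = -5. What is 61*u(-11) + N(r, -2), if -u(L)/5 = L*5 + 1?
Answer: 16473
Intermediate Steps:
u(L) = -5 - 25*L (u(L) = -5*(L*5 + 1) = -5*(5*L + 1) = -5*(1 + 5*L) = -5 - 25*L)
61*u(-11) + N(r, -2) = 61*(-5 - 25*(-11)) + (1 - 1*(-2)) = 61*(-5 + 275) + (1 + 2) = 61*270 + 3 = 16470 + 3 = 16473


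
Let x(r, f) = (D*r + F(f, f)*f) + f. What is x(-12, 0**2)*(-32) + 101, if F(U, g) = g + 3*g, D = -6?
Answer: -2203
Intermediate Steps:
F(U, g) = 4*g
x(r, f) = f - 6*r + 4*f**2 (x(r, f) = (-6*r + (4*f)*f) + f = (-6*r + 4*f**2) + f = f - 6*r + 4*f**2)
x(-12, 0**2)*(-32) + 101 = (0**2 - 6*(-12) + 4*(0**2)**2)*(-32) + 101 = (0 + 72 + 4*0**2)*(-32) + 101 = (0 + 72 + 4*0)*(-32) + 101 = (0 + 72 + 0)*(-32) + 101 = 72*(-32) + 101 = -2304 + 101 = -2203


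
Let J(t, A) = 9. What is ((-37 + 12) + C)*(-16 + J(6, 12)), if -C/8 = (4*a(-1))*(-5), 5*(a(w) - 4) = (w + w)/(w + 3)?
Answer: -4081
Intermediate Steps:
a(w) = 4 + 2*w/(5*(3 + w)) (a(w) = 4 + ((w + w)/(w + 3))/5 = 4 + ((2*w)/(3 + w))/5 = 4 + (2*w/(3 + w))/5 = 4 + 2*w/(5*(3 + w)))
C = 608 (C = -8*4*(2*(30 + 11*(-1))/(5*(3 - 1)))*(-5) = -8*4*((2/5)*(30 - 11)/2)*(-5) = -8*4*((2/5)*(1/2)*19)*(-5) = -8*4*(19/5)*(-5) = -608*(-5)/5 = -8*(-76) = 608)
((-37 + 12) + C)*(-16 + J(6, 12)) = ((-37 + 12) + 608)*(-16 + 9) = (-25 + 608)*(-7) = 583*(-7) = -4081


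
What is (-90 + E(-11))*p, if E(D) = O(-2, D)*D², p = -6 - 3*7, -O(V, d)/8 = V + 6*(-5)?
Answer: -833922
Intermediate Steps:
O(V, d) = 240 - 8*V (O(V, d) = -8*(V + 6*(-5)) = -8*(V - 30) = -8*(-30 + V) = 240 - 8*V)
p = -27 (p = -6 - 21 = -27)
E(D) = 256*D² (E(D) = (240 - 8*(-2))*D² = (240 + 16)*D² = 256*D²)
(-90 + E(-11))*p = (-90 + 256*(-11)²)*(-27) = (-90 + 256*121)*(-27) = (-90 + 30976)*(-27) = 30886*(-27) = -833922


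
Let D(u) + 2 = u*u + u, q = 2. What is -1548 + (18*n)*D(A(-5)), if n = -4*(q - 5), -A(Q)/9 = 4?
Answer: 270180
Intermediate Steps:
A(Q) = -36 (A(Q) = -9*4 = -36)
D(u) = -2 + u + u² (D(u) = -2 + (u*u + u) = -2 + (u² + u) = -2 + (u + u²) = -2 + u + u²)
n = 12 (n = -4*(2 - 5) = -4*(-3) = 12)
-1548 + (18*n)*D(A(-5)) = -1548 + (18*12)*(-2 - 36 + (-36)²) = -1548 + 216*(-2 - 36 + 1296) = -1548 + 216*1258 = -1548 + 271728 = 270180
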